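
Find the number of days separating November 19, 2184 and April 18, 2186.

515

November 19, 2184 → November 19, 2185: 365 days.
November 2185: 30 − 19 = 11 days remain.
Then December (31), January (31), February 2186 (28), March (31): 31 + 31 + 28 + 31 = 121 days.
April 1–18, 2186: 18 days.
Residual: 150 days.
Total: 515 days.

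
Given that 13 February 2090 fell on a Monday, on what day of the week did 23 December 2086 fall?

Monday

Count forward from the earlier date (December 23, 2086) to the later (February 13, 2090):
December 23, 2086 → December 23, 2087: 365 days.
December 23, 2087 → December 23, 2088: 366 days (2088 is a leap year).
December 23, 2088 → December 23, 2089: 365 days.
December 2089: 31 − 23 = 8 days remain.
Then January (31): 31 days.
February 1–13, 2090: 13 days (2090 is not a leap year).
Residual: 52 days.
Total: 1148 days.
1148 is a multiple of 7, so 23 December 2086 falls on the same weekday: Monday.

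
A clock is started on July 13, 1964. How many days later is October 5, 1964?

July 1964: 31 − 13 = 18 days remain.
Then August (31), September (30): 31 + 30 = 61 days.
October 1–5, 1964: 5 days.
Total: 18 + 61 + 5 = 84 days.

84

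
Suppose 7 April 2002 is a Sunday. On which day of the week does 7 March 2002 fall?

Count forward from the earlier date (March 7, 2002) to the later (April 7, 2002):
March 2002: 31 − 7 = 24 days remain.
April 1–7, 2002: 7 days.
Total: 24 + 7 = 31 days.
31 mod 7 = 3, so 3 days before Sunday is Thursday.

Thursday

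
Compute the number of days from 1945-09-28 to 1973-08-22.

From September 28, 1945 to September 28, 1972: 27 years, of which 7 contain a Feb 29 — 20×365 + 7×366 = 9862 days.
September 1972: 30 − 28 = 2 days remain.
Then 10 full months totalling 304 days.
August 1–22, 1973: 22 days.
Residual: 328 days.
Total: 10190 days.

10190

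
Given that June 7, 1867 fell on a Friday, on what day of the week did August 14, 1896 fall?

Friday

Day-of-year of June 7, 1867: 158.
Day-of-year of August 14, 1896: 227.
1867 has 365 days, so 365 − 158 = 207 days remain in 1867.
Full years 1868–1895: 21 common + 7 leap = 21×365 + 7×366 = 10227 days.
Total: 207 + 10227 + 227 = 10661 days.
10661 is a multiple of 7, so August 14, 1896 falls on the same weekday: Friday.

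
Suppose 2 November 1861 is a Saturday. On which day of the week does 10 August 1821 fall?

Friday

Count forward from the earlier date (August 10, 1821) to the later (November 2, 1861):
From August 10, 1821 to August 10, 1861: 40 years, of which 10 contain a Feb 29 — 30×365 + 10×366 = 14610 days.
August 1861: 31 − 10 = 21 days remain.
Then September (30), October (31): 30 + 31 = 61 days.
November 1–2, 1861: 2 days.
Residual: 84 days.
Total: 14694 days.
14694 mod 7 = 1, so 1 day before Saturday is Friday.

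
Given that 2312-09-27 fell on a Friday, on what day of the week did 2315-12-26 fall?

Day-of-year of September 27, 2312: 271.
Day-of-year of December 26, 2315: 360.
2312 has 366 days, so 366 − 271 = 95 days remain in 2312.
Full years: 2313: 365; 2314: 365. Sum = 730.
Total: 95 + 730 + 360 = 1185 days.
1185 mod 7 = 2, so 2 days after Friday is Sunday.

Sunday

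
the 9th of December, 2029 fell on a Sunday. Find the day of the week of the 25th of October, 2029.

Count forward from the earlier date (October 25, 2029) to the later (December 9, 2029):
October 2029: 31 − 25 = 6 days remain.
Then November (30): 30 days.
December 1–9, 2029: 9 days.
Total: 6 + 30 + 9 = 45 days.
45 mod 7 = 3, so 3 days before Sunday is Thursday.

Thursday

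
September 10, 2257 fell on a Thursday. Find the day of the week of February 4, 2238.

Count forward from the earlier date (February 4, 2238) to the later (September 10, 2257):
Day-of-year of February 4, 2238: 35.
Day-of-year of September 10, 2257: 253.
2238 has 365 days, so 365 − 35 = 330 days remain in 2238.
Full years 2239–2256: 13 common + 5 leap = 13×365 + 5×366 = 6575 days.
Total: 330 + 6575 + 253 = 7158 days.
7158 mod 7 = 4, so 4 days before Thursday is Sunday.

Sunday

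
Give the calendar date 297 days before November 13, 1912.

January 21, 1912

Count 297 days before November 13, 1912:
January 1912: 31 − 21 = 10 days remain.
Then 9 full months totalling 274 days.
November 1–13, 1912: 13 days.
Total: 10 + 274 + 13 = 297 days.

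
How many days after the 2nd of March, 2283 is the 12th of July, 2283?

March 2283: 31 − 2 = 29 days remain.
Then April (30), May (31), June (30): 30 + 31 + 30 = 91 days.
July 1–12, 2283: 12 days.
Total: 29 + 91 + 12 = 132 days.

132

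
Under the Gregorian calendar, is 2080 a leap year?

2080 is a leap year.

Yes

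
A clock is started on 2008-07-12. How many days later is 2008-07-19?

7

Within July 2008: 19 − 12 = 7 days.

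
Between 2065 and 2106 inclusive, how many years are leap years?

Years divisible by 4 in [2065, 2106]: 2068, 2072, 2076, 2080, 2084, 2088, 2092, 2096, 2100, 2104.
Of these, 2100 is divisible by 100 but not 400, so not leap.
Leap years: 10 − 1 = 9.

9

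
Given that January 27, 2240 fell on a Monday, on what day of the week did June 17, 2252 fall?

From January 27, 2240 to January 27, 2252: 12 years, of which 3 contain a Feb 29 — 9×365 + 3×366 = 4383 days.
January 2252: 31 − 27 = 4 days remain.
Then February 2252 (29), March (31), April (30), May (31): 29 + 31 + 30 + 31 = 121 days.
June 1–17, 2252: 17 days.
Residual: 142 days.
Total: 4525 days.
4525 mod 7 = 3, so 3 days after Monday is Thursday.

Thursday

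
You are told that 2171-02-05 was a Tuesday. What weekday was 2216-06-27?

Thursday

From February 5, 2171 to February 5, 2216: 45 years, of which 10 contain a Feb 29 — 35×365 + 10×366 = 16435 days.
(2200 is not a leap year (divisible by 100 but not 400).)
February 2216: 29 − 5 = 24 days remain (2216 is a leap year, so February has 29 days).
Then March (31), April (30), May (31): 31 + 30 + 31 = 92 days.
June 1–27, 2216: 27 days.
Residual: 143 days.
Total: 16578 days.
16578 mod 7 = 2, so 2 days after Tuesday is Thursday.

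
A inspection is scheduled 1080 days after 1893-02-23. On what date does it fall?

1896-02-08

Count 1080 days after February 23, 1893:
Day-of-year of February 23, 1893: 54.
Day-of-year of February 8, 1896: 39.
1893 has 365 days, so 365 − 54 = 311 days remain in 1893.
Full years: 1894: 365; 1895: 365. Sum = 730.
Total: 311 + 730 + 39 = 1080 days.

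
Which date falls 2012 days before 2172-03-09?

2166-09-05

Count 2012 days before March 9, 2172:
September 5, 2166 → September 5, 2167: 365 days.
September 5, 2167 → September 5, 2168: 366 days (2168 is a leap year).
September 5, 2168 → September 5, 2169: 365 days.
September 5, 2169 → September 5, 2170: 365 days.
September 5, 2170 → September 5, 2171: 365 days.
September 2171: 30 − 5 = 25 days remain.
Then October (31), November (30), December (31), January (31), February 2172 (29): 31 + 30 + 31 + 31 + 29 = 152 days.
March 1–9, 2172: 9 days.
Residual: 186 days.
Total: 2012 days.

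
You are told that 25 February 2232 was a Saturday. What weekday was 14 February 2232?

Count forward from the earlier date (February 14, 2232) to the later (February 25, 2232):
Within February 2232: 25 − 14 = 11 days.
11 mod 7 = 4, so 4 days before Saturday is Tuesday.

Tuesday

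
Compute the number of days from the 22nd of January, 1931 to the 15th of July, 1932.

January 22, 1931 → January 22, 1932: 365 days.
January 1932: 31 − 22 = 9 days remain.
Then February 1932 (29), March (31), April (30), May (31), June (30): 29 + 31 + 30 + 31 + 30 = 151 days.
July 1–15, 1932: 15 days.
Residual: 175 days.
Total: 540 days.

540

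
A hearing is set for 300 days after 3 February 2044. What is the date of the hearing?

29 November 2044

Count 300 days after February 3, 2044:
February 2044: 29 − 3 = 26 days remain (2044 is a leap year, so February has 29 days).
Then March (31), April (30), May (31), June (30), July (31), August (31), September (30), October (31): 31 + 30 + 31 + 30 + 31 + 31 + 30 + 31 = 245 days.
November 1–29, 2044: 29 days.
Total: 26 + 245 + 29 = 300 days.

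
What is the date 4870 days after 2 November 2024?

4 March 2038

Count 4870 days after November 2, 2024:
Day-of-year of November 2, 2024: 307.
Day-of-year of March 4, 2038: 63.
2024 has 366 days, so 366 − 307 = 59 days remain in 2024.
Full years 2025–2037: 10 common + 3 leap = 10×365 + 3×366 = 4748 days.
Total: 59 + 4748 + 63 = 4870 days.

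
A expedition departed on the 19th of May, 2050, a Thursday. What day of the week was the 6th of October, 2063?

Saturday

Day-of-year of May 19, 2050: 139.
Day-of-year of October 6, 2063: 279.
2050 has 365 days, so 365 − 139 = 226 days remain in 2050.
Full years 2051–2062: 9 common + 3 leap = 9×365 + 3×366 = 4383 days.
Total: 226 + 4383 + 279 = 4888 days.
4888 mod 7 = 2, so 2 days after Thursday is Saturday.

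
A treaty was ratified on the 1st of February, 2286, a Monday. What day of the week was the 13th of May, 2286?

February 2286: 28 − 1 = 27 days remain (2286 is not a leap year, so February has 28 days).
Then March (31), April (30): 31 + 30 = 61 days.
May 1–13, 2286: 13 days.
Total: 27 + 61 + 13 = 101 days.
101 mod 7 = 3, so 3 days after Monday is Thursday.

Thursday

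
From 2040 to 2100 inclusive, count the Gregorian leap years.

Years divisible by 4: 2040, 2044, …, 2100 — 16 in all.
Of these, 2100 is divisible by 100 but not 400, so not leap.
Leap years: 16 − 1 = 15.

15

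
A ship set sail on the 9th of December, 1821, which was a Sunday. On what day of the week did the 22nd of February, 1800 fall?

Count forward from the earlier date (February 22, 1800) to the later (December 9, 1821):
Day-of-year of February 22, 1800: 53.
Day-of-year of December 9, 1821: 343.
1800 has 365 days, so 365 − 53 = 312 days remain in 1800.
Full years 1801–1820: 15 common + 5 leap = 15×365 + 5×366 = 7305 days.
Total: 312 + 7305 + 343 = 7960 days.
7960 mod 7 = 1, so 1 day before Sunday is Saturday.

Saturday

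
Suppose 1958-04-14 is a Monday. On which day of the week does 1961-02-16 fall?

Thursday

April 14, 1958 → April 14, 1959: 365 days.
April 14, 1959 → April 14, 1960: 366 days (1960 is a leap year).
April 1960: 30 − 14 = 16 days remain.
Then 9 full months totalling 276 days.
February 1–16, 1961: 16 days (1961 is not a leap year).
Residual: 308 days.
Total: 1039 days.
1039 mod 7 = 3, so 3 days after Monday is Thursday.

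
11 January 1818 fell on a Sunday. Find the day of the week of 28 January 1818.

Within January 1818: 28 − 11 = 17 days.
17 mod 7 = 3, so 3 days after Sunday is Wednesday.

Wednesday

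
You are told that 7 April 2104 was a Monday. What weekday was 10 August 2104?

April 2104: 30 − 7 = 23 days remain.
Then May (31), June (30), July (31): 31 + 30 + 31 = 92 days.
August 1–10, 2104: 10 days.
Total: 23 + 92 + 10 = 125 days.
125 mod 7 = 6, so 6 days after Monday is Sunday.

Sunday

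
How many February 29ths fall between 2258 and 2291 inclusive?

Years divisible by 4 in [2258, 2291]: 2260, 2264, 2268, 2272, 2276, 2280, 2284, 2288.
No century exceptions apply. Count: 8.

8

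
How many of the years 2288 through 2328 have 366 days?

10

Years divisible by 4 in [2288, 2328]: 2288, 2292, 2296, 2300, 2304, 2308, 2312, 2316, 2320, 2324, 2328.
Of these, 2300 is divisible by 100 but not 400, so not leap.
Leap years: 11 − 1 = 10.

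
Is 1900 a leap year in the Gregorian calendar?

1900 is not a leap year (divisible by 100 but not 400).

No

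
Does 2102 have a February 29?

No

2102 is not a leap year.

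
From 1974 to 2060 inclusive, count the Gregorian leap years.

22

Years divisible by 4: 1976, 1980, …, 2060 — 22 in all.
2000 is divisible by 400, so still leap.
No century exceptions apply. Count: 22.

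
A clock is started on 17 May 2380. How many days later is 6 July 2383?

Day-of-year of May 17, 2380: 138.
Day-of-year of July 6, 2383: 187.
2380 has 366 days, so 366 − 138 = 228 days remain in 2380.
Full years: 2381: 365; 2382: 365. Sum = 730.
Total: 228 + 730 + 187 = 1145 days.

1145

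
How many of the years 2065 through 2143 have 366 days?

Years divisible by 4: 2068, 2072, …, 2140 — 19 in all.
Of these, 2100 is divisible by 100 but not 400, so not leap.
Leap years: 19 − 1 = 18.

18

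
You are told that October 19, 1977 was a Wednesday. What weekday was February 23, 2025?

Sunday

Day-of-year of October 19, 1977: 292.
Day-of-year of February 23, 2025: 54.
1977 has 365 days, so 365 − 292 = 73 days remain in 1977.
Full years 1978–2024: 35 common + 12 leap = 35×365 + 12×366 = 17167 days.
Total: 73 + 17167 + 54 = 17294 days.
17294 mod 7 = 4, so 4 days after Wednesday is Sunday.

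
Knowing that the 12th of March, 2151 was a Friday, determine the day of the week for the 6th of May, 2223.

Tuesday

Day-of-year of March 12, 2151: 71.
Day-of-year of May 6, 2223: 126.
2151 has 365 days, so 365 − 71 = 294 days remain in 2151.
Full years 2152–2222: 54 common + 17 leap = 54×365 + 17×366 = 25932 days.
Total: 294 + 25932 + 126 = 26352 days.
26352 mod 7 = 4, so 4 days after Friday is Tuesday.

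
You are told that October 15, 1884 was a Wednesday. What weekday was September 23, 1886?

Thursday

October 1884: 31 − 15 = 16 days remain.
Then 22 full months totalling 669 days.
September 1–23, 1886: 23 days.
Total: 16 + 669 + 23 = 708 days.
708 mod 7 = 1, so 1 day after Wednesday is Thursday.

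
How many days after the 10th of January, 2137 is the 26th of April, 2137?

106

January 2137: 31 − 10 = 21 days remain.
Then February 2137 (28), March (31): 28 + 31 = 59 days.
April 1–26, 2137: 26 days.
Total: 21 + 59 + 26 = 106 days.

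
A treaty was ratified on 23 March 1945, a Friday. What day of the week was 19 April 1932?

Tuesday

Count forward from the earlier date (April 19, 1932) to the later (March 23, 1945):
From April 19, 1932 to April 19, 1944: 12 years, of which 3 contain a Feb 29 — 9×365 + 3×366 = 4383 days.
April 1944: 30 − 19 = 11 days remain.
Then 10 full months totalling 304 days.
March 1–23, 1945: 23 days.
Residual: 338 days.
Total: 4721 days.
4721 mod 7 = 3, so 3 days before Friday is Tuesday.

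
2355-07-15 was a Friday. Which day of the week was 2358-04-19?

Saturday

Day-of-year of July 15, 2355: 196.
Day-of-year of April 19, 2358: 109.
2355 has 365 days, so 365 − 196 = 169 days remain in 2355.
Full years: 2356: 366; 2357: 365. Sum = 731.
Total: 169 + 731 + 109 = 1009 days.
1009 mod 7 = 1, so 1 day after Friday is Saturday.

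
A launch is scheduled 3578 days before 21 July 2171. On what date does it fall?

3 October 2161

Count 3578 days before July 21, 2171:
Day-of-year of October 3, 2161: 276.
Day-of-year of July 21, 2171: 202.
2161 has 365 days, so 365 − 276 = 89 days remain in 2161.
Full years 2162–2170: 7 common + 2 leap = 7×365 + 2×366 = 3287 days.
Total: 89 + 3287 + 202 = 3578 days.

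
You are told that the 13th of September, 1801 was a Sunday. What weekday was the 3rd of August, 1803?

Wednesday

September 13, 1801 → September 13, 1802: 365 days.
September 1802: 30 − 13 = 17 days remain.
Then 10 full months totalling 304 days.
August 1–3, 1803: 3 days.
Residual: 324 days.
Total: 689 days.
689 mod 7 = 3, so 3 days after Sunday is Wednesday.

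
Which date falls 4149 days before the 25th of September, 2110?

the 16th of May, 2099

Count 4149 days before September 25, 2110:
From May 16, 2099 to May 16, 2110: 11 years, of which 2 contain a Feb 29 — 9×365 + 2×366 = 4017 days.
(2100 is not a leap year (divisible by 100 but not 400).)
May 2110: 31 − 16 = 15 days remain.
Then June (30), July (31), August (31): 30 + 31 + 31 = 92 days.
September 1–25, 2110: 25 days.
Residual: 132 days.
Total: 4149 days.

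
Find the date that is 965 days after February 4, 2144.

September 26, 2146

Count 965 days after February 4, 2144:
February 4, 2144 → February 4, 2145: 366 days (2144 is a leap year).
February 4, 2145 → February 4, 2146: 365 days.
February 2146: 28 − 4 = 24 days remain (2146 is not a leap year, so February has 28 days).
Then March (31), April (30), May (31), June (30), July (31), August (31): 31 + 30 + 31 + 30 + 31 + 31 = 184 days.
September 1–26, 2146: 26 days.
Residual: 234 days.
Total: 965 days.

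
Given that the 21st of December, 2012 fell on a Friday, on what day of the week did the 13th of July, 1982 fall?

Tuesday

Count forward from the earlier date (July 13, 1982) to the later (December 21, 2012):
From July 13, 1982 to July 13, 2012: 30 years, of which 8 contain a Feb 29 — 22×365 + 8×366 = 10958 days.
(2000 is a leap year (divisible by 400).)
July 2012: 31 − 13 = 18 days remain.
Then August (31), September (30), October (31), November (30): 31 + 30 + 31 + 30 = 122 days.
December 1–21, 2012: 21 days.
Residual: 161 days.
Total: 11119 days.
11119 mod 7 = 3, so 3 days before Friday is Tuesday.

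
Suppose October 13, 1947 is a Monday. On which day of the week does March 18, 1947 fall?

Count forward from the earlier date (March 18, 1947) to the later (October 13, 1947):
March 1947: 31 − 18 = 13 days remain.
Then April (30), May (31), June (30), July (31), August (31), September (30): 30 + 31 + 30 + 31 + 31 + 30 = 183 days.
October 1–13, 1947: 13 days.
Total: 13 + 183 + 13 = 209 days.
209 mod 7 = 6, so 6 days before Monday is Tuesday.

Tuesday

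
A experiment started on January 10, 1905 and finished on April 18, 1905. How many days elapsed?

98

January 1905: 31 − 10 = 21 days remain.
Then February 1905 (28), March (31): 28 + 31 = 59 days.
April 1–18, 1905: 18 days.
Total: 21 + 59 + 18 = 98 days.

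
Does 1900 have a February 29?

No

1900 is not a leap year (divisible by 100 but not 400).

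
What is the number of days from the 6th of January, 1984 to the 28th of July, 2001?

From January 6, 1984 to January 6, 2001: 17 years, of which 5 contain a Feb 29 — 12×365 + 5×366 = 6210 days.
(2000 is a leap year (divisible by 400).)
January 2001: 31 − 6 = 25 days remain.
Then February 2001 (28), March (31), April (30), May (31), June (30): 28 + 31 + 30 + 31 + 30 = 150 days.
July 1–28, 2001: 28 days.
Residual: 203 days.
Total: 6413 days.

6413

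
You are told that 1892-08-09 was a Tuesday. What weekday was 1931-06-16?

Tuesday

From August 9, 1892 to August 9, 1930: 38 years, of which 8 contain a Feb 29 — 30×365 + 8×366 = 13878 days.
(1900 is not a leap year (divisible by 100 but not 400).)
August 1930: 31 − 9 = 22 days remain.
Then 9 full months totalling 273 days.
June 1–16, 1931: 16 days.
Residual: 311 days.
Total: 14189 days.
14189 is a multiple of 7, so 1931-06-16 falls on the same weekday: Tuesday.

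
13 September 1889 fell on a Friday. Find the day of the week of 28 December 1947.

Sunday

From September 13, 1889 to September 13, 1947: 58 years, of which 13 contain a Feb 29 — 45×365 + 13×366 = 21183 days.
(1900 is not a leap year (divisible by 100 but not 400).)
September 1947: 30 − 13 = 17 days remain.
Then October (31), November (30): 31 + 30 = 61 days.
December 1–28, 1947: 28 days.
Residual: 106 days.
Total: 21289 days.
21289 mod 7 = 2, so 2 days after Friday is Sunday.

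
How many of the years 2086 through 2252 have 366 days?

Years divisible by 4: 2088, 2092, …, 2252 — 42 in all.
Of these, 2100, 2200 are divisible by 100 but not 400, so not leap.
Leap years: 42 − 2 = 40.

40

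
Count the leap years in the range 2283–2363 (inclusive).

19

Years divisible by 4: 2284, 2288, …, 2360 — 20 in all.
Of these, 2300 is divisible by 100 but not 400, so not leap.
Leap years: 20 − 1 = 19.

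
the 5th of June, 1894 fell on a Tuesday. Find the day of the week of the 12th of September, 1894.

June 1894: 30 − 5 = 25 days remain.
Then July (31), August (31): 31 + 31 = 62 days.
September 1–12, 1894: 12 days.
Total: 25 + 62 + 12 = 99 days.
99 mod 7 = 1, so 1 day after Tuesday is Wednesday.

Wednesday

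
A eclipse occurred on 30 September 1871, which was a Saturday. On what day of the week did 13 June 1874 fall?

Saturday

September 30, 1871 → September 30, 1872: 366 days (1872 is a leap year).
September 30, 1872 → September 30, 1873: 365 days.
September 1873: 30 − 30 = 0 days remain.
Then October (31), November (30), December (31), January (31), February 1874 (28), March (31), April (30), May (31): 31 + 30 + 31 + 31 + 28 + 31 + 30 + 31 = 243 days.
June 1–13, 1874: 13 days.
Residual: 256 days.
Total: 987 days.
987 is a multiple of 7, so 13 June 1874 falls on the same weekday: Saturday.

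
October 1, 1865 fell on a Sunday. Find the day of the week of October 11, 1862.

Count forward from the earlier date (October 11, 1862) to the later (October 1, 1865):
Day-of-year of October 11, 1862: 284.
Day-of-year of October 1, 1865: 274.
1862 has 365 days, so 365 − 284 = 81 days remain in 1862.
Full years: 1863: 365; 1864: 366. Sum = 731.
Total: 81 + 731 + 274 = 1086 days.
1086 mod 7 = 1, so 1 day before Sunday is Saturday.

Saturday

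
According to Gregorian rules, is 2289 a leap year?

No

2289 is not a leap year.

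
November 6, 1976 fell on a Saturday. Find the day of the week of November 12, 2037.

Thursday

Day-of-year of November 6, 1976: 311.
Day-of-year of November 12, 2037: 316.
1976 has 366 days, so 366 − 311 = 55 days remain in 1976.
Full years 1977–2036: 45 common + 15 leap = 45×365 + 15×366 = 21915 days.
Total: 55 + 21915 + 316 = 22286 days.
22286 mod 7 = 5, so 5 days after Saturday is Thursday.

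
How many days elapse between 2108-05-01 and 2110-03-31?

May 2108: 31 − 1 = 30 days remain.
Then 21 full months totalling 638 days.
March 1–31, 2110: 31 days.
Total: 30 + 638 + 31 = 699 days.

699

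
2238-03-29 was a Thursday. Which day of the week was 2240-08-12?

Day-of-year of March 29, 2238: 88.
Day-of-year of August 12, 2240: 225.
2238 has 365 days, so 365 − 88 = 277 days remain in 2238.
Full years: 2239: 365. Sum = 365.
Total: 277 + 365 + 225 = 867 days.
867 mod 7 = 6, so 6 days after Thursday is Wednesday.

Wednesday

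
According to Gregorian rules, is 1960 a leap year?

Yes

1960 is a leap year.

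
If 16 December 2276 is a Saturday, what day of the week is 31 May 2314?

From December 16, 2276 to December 16, 2313: 37 years, of which 8 contain a Feb 29 — 29×365 + 8×366 = 13513 days.
(2300 is not a leap year (divisible by 100 but not 400).)
December 2313: 31 − 16 = 15 days remain.
Then January (31), February 2314 (28), March (31), April (30): 31 + 28 + 31 + 30 = 120 days.
May 1–31, 2314: 31 days.
Residual: 166 days.
Total: 13679 days.
13679 mod 7 = 1, so 1 day after Saturday is Sunday.

Sunday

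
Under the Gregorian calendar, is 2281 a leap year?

No

2281 is not a leap year.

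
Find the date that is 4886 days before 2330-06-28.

2317-02-10

Count 4886 days before June 28, 2330:
From February 10, 2317 to February 10, 2330: 13 years, of which 3 contain a Feb 29 — 10×365 + 3×366 = 4748 days.
February 2330: 28 − 10 = 18 days remain (2330 is not a leap year, so February has 28 days).
Then March (31), April (30), May (31): 31 + 30 + 31 = 92 days.
June 1–28, 2330: 28 days.
Residual: 138 days.
Total: 4886 days.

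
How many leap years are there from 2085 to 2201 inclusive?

27

Years divisible by 4: 2088, 2092, …, 2200 — 29 in all.
Of these, 2100, 2200 are divisible by 100 but not 400, so not leap.
Leap years: 29 − 2 = 27.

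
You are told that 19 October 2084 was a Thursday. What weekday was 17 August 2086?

Saturday

October 2084: 31 − 19 = 12 days remain.
Then 21 full months totalling 638 days.
August 1–17, 2086: 17 days.
Total: 12 + 638 + 17 = 667 days.
667 mod 7 = 2, so 2 days after Thursday is Saturday.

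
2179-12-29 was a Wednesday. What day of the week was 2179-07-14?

Count forward from the earlier date (July 14, 2179) to the later (December 29, 2179):
July 2179: 31 − 14 = 17 days remain.
Then August (31), September (30), October (31), November (30): 31 + 30 + 31 + 30 = 122 days.
December 1–29, 2179: 29 days.
Total: 17 + 122 + 29 = 168 days.
168 is a multiple of 7, so 2179-07-14 falls on the same weekday: Wednesday.

Wednesday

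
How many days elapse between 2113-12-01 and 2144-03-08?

11055

Day-of-year of December 1, 2113: 335.
Day-of-year of March 8, 2144: 68.
2113 has 365 days, so 365 − 335 = 30 days remain in 2113.
Full years 2114–2143: 23 common + 7 leap = 23×365 + 7×366 = 10957 days.
Total: 30 + 10957 + 68 = 11055 days.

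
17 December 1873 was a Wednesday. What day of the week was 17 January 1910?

Monday

Day-of-year of December 17, 1873: 351.
Day-of-year of January 17, 1910: 17.
1873 has 365 days, so 365 − 351 = 14 days remain in 1873.
Full years 1874–1909: 28 common + 8 leap = 28×365 + 8×366 = 13148 days.
Total: 14 + 13148 + 17 = 13179 days.
13179 mod 7 = 5, so 5 days after Wednesday is Monday.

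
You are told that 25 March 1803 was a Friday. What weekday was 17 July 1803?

March 1803: 31 − 25 = 6 days remain.
Then April (30), May (31), June (30): 30 + 31 + 30 = 91 days.
July 1–17, 1803: 17 days.
Total: 6 + 91 + 17 = 114 days.
114 mod 7 = 2, so 2 days after Friday is Sunday.

Sunday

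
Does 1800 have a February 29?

No

1800 is not a leap year (divisible by 100 but not 400).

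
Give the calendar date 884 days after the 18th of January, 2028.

the 20th of June, 2030

Count 884 days after January 18, 2028:
Day-of-year of January 18, 2028: 18.
Day-of-year of June 20, 2030: 171.
2028 has 366 days, so 366 − 18 = 348 days remain in 2028.
Full years: 2029: 365. Sum = 365.
Total: 348 + 365 + 171 = 884 days.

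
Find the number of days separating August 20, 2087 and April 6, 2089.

595

August 20, 2087 → August 20, 2088: 366 days (2088 is a leap year).
August 2088: 31 − 20 = 11 days remain.
Then September (30), October (31), November (30), December (31), January (31), February 2089 (28), March (31): 30 + 31 + 30 + 31 + 31 + 28 + 31 = 212 days.
April 1–6, 2089: 6 days.
Residual: 229 days.
Total: 595 days.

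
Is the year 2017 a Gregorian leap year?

No

2017 is not a leap year.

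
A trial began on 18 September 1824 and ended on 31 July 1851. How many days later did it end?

From September 18, 1824 to September 18, 1850: 26 years, of which 6 contain a Feb 29 — 20×365 + 6×366 = 9496 days.
September 1850: 30 − 18 = 12 days remain.
Then 9 full months totalling 273 days.
July 1–31, 1851: 31 days.
Residual: 316 days.
Total: 9812 days.

9812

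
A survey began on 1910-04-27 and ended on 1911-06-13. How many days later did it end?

412

April 1910: 30 − 27 = 3 days remain.
Then 13 full months totalling 396 days.
June 1–13, 1911: 13 days.
Total: 3 + 396 + 13 = 412 days.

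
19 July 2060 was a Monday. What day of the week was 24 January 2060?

Saturday

Count forward from the earlier date (January 24, 2060) to the later (July 19, 2060):
January 2060: 31 − 24 = 7 days remain.
Then February 2060 (29), March (31), April (30), May (31), June (30): 29 + 31 + 30 + 31 + 30 = 151 days.
July 1–19, 2060: 19 days.
Total: 7 + 151 + 19 = 177 days.
177 mod 7 = 2, so 2 days before Monday is Saturday.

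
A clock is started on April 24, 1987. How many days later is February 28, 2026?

14190

Day-of-year of April 24, 1987: 114.
Day-of-year of February 28, 2026: 59.
1987 has 365 days, so 365 − 114 = 251 days remain in 1987.
Full years 1988–2025: 28 common + 10 leap = 28×365 + 10×366 = 13880 days.
Total: 251 + 13880 + 59 = 14190 days.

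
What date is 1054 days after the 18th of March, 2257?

the 5th of February, 2260

Count 1054 days after March 18, 2257:
Day-of-year of March 18, 2257: 77.
Day-of-year of February 5, 2260: 36.
2257 has 365 days, so 365 − 77 = 288 days remain in 2257.
Full years: 2258: 365; 2259: 365. Sum = 730.
Total: 288 + 730 + 36 = 1054 days.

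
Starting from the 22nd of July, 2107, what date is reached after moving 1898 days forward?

the 1st of October, 2112

Count 1898 days after July 22, 2107:
July 22, 2107 → July 22, 2108: 366 days (2108 is a leap year).
July 22, 2108 → July 22, 2109: 365 days.
July 22, 2109 → July 22, 2110: 365 days.
July 22, 2110 → July 22, 2111: 365 days.
July 22, 2111 → July 22, 2112: 366 days (2112 is a leap year).
July 2112: 31 − 22 = 9 days remain.
Then August (31), September (30): 31 + 30 = 61 days.
October 1, 2112: 1 day.
Residual: 71 days.
Total: 1898 days.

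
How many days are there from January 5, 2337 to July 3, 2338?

544

Day-of-year of January 5, 2337: 5.
Day-of-year of July 3, 2338: 184.
2337 has 365 days, so 365 − 5 = 360 days remain in 2337.
Total: 360 + 184 = 544 days.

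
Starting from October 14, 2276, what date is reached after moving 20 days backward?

September 24, 2276

Count 20 days before October 14, 2276:
September 2276: 30 − 24 = 6 days remain.
October 1–14, 2276: 14 days.
Total: 6 + 14 = 20 days.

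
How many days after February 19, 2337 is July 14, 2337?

145

February 2337: 28 − 19 = 9 days remain (2337 is not a leap year, so February has 28 days).
Then March (31), April (30), May (31), June (30): 31 + 30 + 31 + 30 = 122 days.
July 1–14, 2337: 14 days.
Total: 9 + 122 + 14 = 145 days.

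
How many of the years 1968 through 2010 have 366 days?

11

Years divisible by 4 in [1968, 2010]: 1968, 1972, 1976, 1980, 1984, 1988, 1992, 1996, 2000, 2004, 2008.
2000 is divisible by 400, so still leap.
No century exceptions apply. Count: 11.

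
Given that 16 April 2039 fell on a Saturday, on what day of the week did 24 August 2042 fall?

Day-of-year of April 16, 2039: 106.
Day-of-year of August 24, 2042: 236.
2039 has 365 days, so 365 − 106 = 259 days remain in 2039.
Full years: 2040: 366; 2041: 365. Sum = 731.
Total: 259 + 731 + 236 = 1226 days.
1226 mod 7 = 1, so 1 day after Saturday is Sunday.

Sunday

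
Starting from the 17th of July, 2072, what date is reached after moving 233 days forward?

the 7th of March, 2073

Count 233 days after July 17, 2072:
July 2072: 31 − 17 = 14 days remain.
Then August (31), September (30), October (31), November (30), December (31), January (31), February 2073 (28): 31 + 30 + 31 + 30 + 31 + 31 + 28 = 212 days.
March 1–7, 2073: 7 days.
Total: 14 + 212 + 7 = 233 days.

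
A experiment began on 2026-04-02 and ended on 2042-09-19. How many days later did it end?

6014

Day-of-year of April 2, 2026: 92.
Day-of-year of September 19, 2042: 262.
2026 has 365 days, so 365 − 92 = 273 days remain in 2026.
Full years 2027–2041: 11 common + 4 leap = 11×365 + 4×366 = 5479 days.
Total: 273 + 5479 + 262 = 6014 days.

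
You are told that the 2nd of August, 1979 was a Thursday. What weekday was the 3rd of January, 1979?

Wednesday

Count forward from the earlier date (January 3, 1979) to the later (August 2, 1979):
January 1979: 31 − 3 = 28 days remain.
Then February 1979 (28), March (31), April (30), May (31), June (30), July (31): 28 + 31 + 30 + 31 + 30 + 31 = 181 days.
August 1–2, 1979: 2 days.
Total: 28 + 181 + 2 = 211 days.
211 mod 7 = 1, so 1 day before Thursday is Wednesday.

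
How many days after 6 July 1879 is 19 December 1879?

July 1879: 31 − 6 = 25 days remain.
Then August (31), September (30), October (31), November (30): 31 + 30 + 31 + 30 = 122 days.
December 1–19, 1879: 19 days.
Total: 25 + 122 + 19 = 166 days.

166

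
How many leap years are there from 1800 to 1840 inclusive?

Years divisible by 4 in [1800, 1840]: 1800, 1804, 1808, 1812, 1816, 1820, 1824, 1828, 1832, 1836, 1840.
Of these, 1800 is divisible by 100 but not 400, so not leap.
Leap years: 11 − 1 = 10.

10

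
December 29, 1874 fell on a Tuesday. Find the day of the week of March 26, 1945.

Day-of-year of December 29, 1874: 363.
Day-of-year of March 26, 1945: 85.
1874 has 365 days, so 365 − 363 = 2 days remain in 1874.
Full years 1875–1944: 53 common + 17 leap = 53×365 + 17×366 = 25567 days.
Total: 2 + 25567 + 85 = 25654 days.
25654 mod 7 = 6, so 6 days after Tuesday is Monday.

Monday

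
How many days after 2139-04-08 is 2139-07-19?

April 2139: 30 − 8 = 22 days remain.
Then May (31), June (30): 31 + 30 = 61 days.
July 1–19, 2139: 19 days.
Total: 22 + 61 + 19 = 102 days.

102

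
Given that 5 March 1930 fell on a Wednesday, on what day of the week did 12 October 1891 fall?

Count forward from the earlier date (October 12, 1891) to the later (March 5, 1930):
Day-of-year of October 12, 1891: 285.
Day-of-year of March 5, 1930: 64.
1891 has 365 days, so 365 − 285 = 80 days remain in 1891.
Full years 1892–1929: 29 common + 9 leap = 29×365 + 9×366 = 13879 days.
Total: 80 + 13879 + 64 = 14023 days.
14023 mod 7 = 2, so 2 days before Wednesday is Monday.

Monday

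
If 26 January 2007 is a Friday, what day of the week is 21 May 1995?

Sunday

Count forward from the earlier date (May 21, 1995) to the later (January 26, 2007):
From May 21, 1995 to May 21, 2006: 11 years, of which 3 contain a Feb 29 — 8×365 + 3×366 = 4018 days.
(2000 is a leap year (divisible by 400).)
May 2006: 31 − 21 = 10 days remain.
Then June (30), July (31), August (31), September (30), October (31), November (30), December (31): 30 + 31 + 31 + 30 + 31 + 30 + 31 = 214 days.
January 1–26, 2007: 26 days.
Residual: 250 days.
Total: 4268 days.
4268 mod 7 = 5, so 5 days before Friday is Sunday.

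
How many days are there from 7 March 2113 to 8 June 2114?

458

Day-of-year of March 7, 2113: 66.
Day-of-year of June 8, 2114: 159.
2113 has 365 days, so 365 − 66 = 299 days remain in 2113.
Total: 299 + 159 = 458 days.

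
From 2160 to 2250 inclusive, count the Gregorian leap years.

Years divisible by 4: 2160, 2164, …, 2248 — 23 in all.
Of these, 2200 is divisible by 100 but not 400, so not leap.
Leap years: 23 − 1 = 22.

22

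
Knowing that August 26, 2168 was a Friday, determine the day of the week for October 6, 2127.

Count forward from the earlier date (October 6, 2127) to the later (August 26, 2168):
From October 6, 2127 to October 6, 2167: 40 years, of which 10 contain a Feb 29 — 30×365 + 10×366 = 14610 days.
October 2167: 31 − 6 = 25 days remain.
Then 9 full months totalling 274 days.
August 1–26, 2168: 26 days.
Residual: 325 days.
Total: 14935 days.
14935 mod 7 = 4, so 4 days before Friday is Monday.

Monday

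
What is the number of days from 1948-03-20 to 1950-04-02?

743

March 1948: 31 − 20 = 11 days remain.
Then 24 full months totalling 730 days.
April 1–2, 1950: 2 days.
Total: 11 + 730 + 2 = 743 days.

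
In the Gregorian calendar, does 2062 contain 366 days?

2062 is not a leap year.

No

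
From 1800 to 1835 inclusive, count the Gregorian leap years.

8

Years divisible by 4 in [1800, 1835]: 1800, 1804, 1808, 1812, 1816, 1820, 1824, 1828, 1832.
Of these, 1800 is divisible by 100 but not 400, so not leap.
Leap years: 9 − 1 = 8.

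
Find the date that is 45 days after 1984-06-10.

1984-07-25

Count 45 days after June 10, 1984:
June 1984: 30 − 10 = 20 days remain.
July 1–25, 1984: 25 days.
Total: 20 + 25 = 45 days.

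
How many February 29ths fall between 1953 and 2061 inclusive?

Years divisible by 4: 1956, 1960, …, 2060 — 27 in all.
2000 is divisible by 400, so still leap.
No century exceptions apply. Count: 27.

27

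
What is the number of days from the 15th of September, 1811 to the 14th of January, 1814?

Day-of-year of September 15, 1811: 258.
Day-of-year of January 14, 1814: 14.
1811 has 365 days, so 365 − 258 = 107 days remain in 1811.
Full years: 1812: 366; 1813: 365. Sum = 731.
Total: 107 + 731 + 14 = 852 days.

852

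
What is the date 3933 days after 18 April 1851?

23 January 1862

Count 3933 days after April 18, 1851:
From April 18, 1851 to April 18, 1861: 10 years, of which 3 contain a Feb 29 — 7×365 + 3×366 = 3653 days.
April 1861: 30 − 18 = 12 days remain.
Then May (31), June (30), July (31), August (31), September (30), October (31), November (30), December (31): 31 + 30 + 31 + 31 + 30 + 31 + 30 + 31 = 245 days.
January 1–23, 1862: 23 days.
Residual: 280 days.
Total: 3933 days.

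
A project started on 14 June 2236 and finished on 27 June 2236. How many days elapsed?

Within June 2236: 27 − 14 = 13 days.

13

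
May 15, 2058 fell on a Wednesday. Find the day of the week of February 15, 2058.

Friday

Count forward from the earlier date (February 15, 2058) to the later (May 15, 2058):
February 2058: 28 − 15 = 13 days remain (2058 is not a leap year, so February has 28 days).
Then March (31), April (30): 31 + 30 = 61 days.
May 1–15, 2058: 15 days.
Total: 13 + 61 + 15 = 89 days.
89 mod 7 = 5, so 5 days before Wednesday is Friday.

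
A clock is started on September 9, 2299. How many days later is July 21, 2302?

1045

September 9, 2299 → September 9, 2300: 365 days (2300 is not a leap year (divisible by 100 but not 400)).
September 9, 2300 → September 9, 2301: 365 days.
September 2301: 30 − 9 = 21 days remain.
Then 9 full months totalling 273 days.
July 1–21, 2302: 21 days.
Residual: 315 days.
Total: 1045 days.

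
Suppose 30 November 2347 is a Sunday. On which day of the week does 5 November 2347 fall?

Count forward from the earlier date (November 5, 2347) to the later (November 30, 2347):
Within November 2347: 30 − 5 = 25 days.
25 mod 7 = 4, so 4 days before Sunday is Wednesday.

Wednesday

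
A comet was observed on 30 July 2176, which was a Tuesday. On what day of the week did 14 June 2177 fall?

Saturday

Day-of-year of July 30, 2176: 212.
Day-of-year of June 14, 2177: 165.
2176 has 366 days, so 366 − 212 = 154 days remain in 2176.
Total: 154 + 165 = 319 days.
319 mod 7 = 4, so 4 days after Tuesday is Saturday.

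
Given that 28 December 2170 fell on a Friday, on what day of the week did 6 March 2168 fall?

Count forward from the earlier date (March 6, 2168) to the later (December 28, 2170):
March 2168: 31 − 6 = 25 days remain.
Then 32 full months totalling 974 days.
December 1–28, 2170: 28 days.
Total: 25 + 974 + 28 = 1027 days.
1027 mod 7 = 5, so 5 days before Friday is Sunday.

Sunday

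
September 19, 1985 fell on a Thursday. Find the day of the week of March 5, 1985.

Count forward from the earlier date (March 5, 1985) to the later (September 19, 1985):
March 1985: 31 − 5 = 26 days remain.
Then April (30), May (31), June (30), July (31), August (31): 30 + 31 + 30 + 31 + 31 = 153 days.
September 1–19, 1985: 19 days.
Total: 26 + 153 + 19 = 198 days.
198 mod 7 = 2, so 2 days before Thursday is Tuesday.

Tuesday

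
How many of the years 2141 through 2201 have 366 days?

Years divisible by 4: 2144, 2148, …, 2200 — 15 in all.
Of these, 2200 is divisible by 100 but not 400, so not leap.
Leap years: 15 − 1 = 14.

14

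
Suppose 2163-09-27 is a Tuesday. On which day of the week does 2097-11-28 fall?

Thursday

Count forward from the earlier date (November 28, 2097) to the later (September 27, 2163):
Day-of-year of November 28, 2097: 332.
Day-of-year of September 27, 2163: 270.
2097 has 365 days, so 365 − 332 = 33 days remain in 2097.
Full years 2098–2162: 50 common + 15 leap = 50×365 + 15×366 = 23740 days.
Total: 33 + 23740 + 270 = 24043 days.
24043 mod 7 = 5, so 5 days before Tuesday is Thursday.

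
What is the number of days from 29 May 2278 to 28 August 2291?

Day-of-year of May 29, 2278: 149.
Day-of-year of August 28, 2291: 240.
2278 has 365 days, so 365 − 149 = 216 days remain in 2278.
Full years 2279–2290: 9 common + 3 leap = 9×365 + 3×366 = 4383 days.
Total: 216 + 4383 + 240 = 4839 days.

4839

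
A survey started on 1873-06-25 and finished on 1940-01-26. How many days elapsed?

Day-of-year of June 25, 1873: 176.
Day-of-year of January 26, 1940: 26.
1873 has 365 days, so 365 − 176 = 189 days remain in 1873.
Full years 1874–1939: 51 common + 15 leap = 51×365 + 15×366 = 24105 days.
Total: 189 + 24105 + 26 = 24320 days.

24320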